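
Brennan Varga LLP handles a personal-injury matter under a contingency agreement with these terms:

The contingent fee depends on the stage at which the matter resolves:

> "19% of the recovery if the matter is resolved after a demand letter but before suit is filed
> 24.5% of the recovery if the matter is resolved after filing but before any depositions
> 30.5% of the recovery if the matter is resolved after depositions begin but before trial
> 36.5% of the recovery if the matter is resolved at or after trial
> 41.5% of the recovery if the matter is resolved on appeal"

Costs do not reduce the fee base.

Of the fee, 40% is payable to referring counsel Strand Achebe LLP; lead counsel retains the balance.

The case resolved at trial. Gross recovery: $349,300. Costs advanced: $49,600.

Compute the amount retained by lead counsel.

$76,496.70

Fee base is the gross recovery, $349,300; costs are reimbursed separately.
The matter resolved at trial, so the 36.5% rate applies.
$349,300 × 36.5% = $127,494.50
Referral share: 40% of $127,494.50 = $50,997.80; lead counsel retains $127,494.50 − $50,997.80 = $76,496.70.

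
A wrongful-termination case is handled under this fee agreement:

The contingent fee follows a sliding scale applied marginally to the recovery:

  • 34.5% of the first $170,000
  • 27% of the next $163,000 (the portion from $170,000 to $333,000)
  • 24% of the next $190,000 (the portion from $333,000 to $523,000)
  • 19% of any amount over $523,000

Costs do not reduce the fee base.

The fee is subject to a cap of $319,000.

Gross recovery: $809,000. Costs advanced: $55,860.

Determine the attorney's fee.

Fee base is the gross recovery, $809,000; costs are reimbursed separately.
First $170,000 at 34.5% = $58,650.00
Next $163,000 at 27% = $44,010.00
Next $190,000 at 24% = $45,600.00
Remaining $286,000 at 19% = $54,340.00
Fee: $58,650.00 + $44,010.00 + $45,600.00 + $54,340.00 = $202,600.00
$202,600.00 is under the $319,000 cap.

$202,600.00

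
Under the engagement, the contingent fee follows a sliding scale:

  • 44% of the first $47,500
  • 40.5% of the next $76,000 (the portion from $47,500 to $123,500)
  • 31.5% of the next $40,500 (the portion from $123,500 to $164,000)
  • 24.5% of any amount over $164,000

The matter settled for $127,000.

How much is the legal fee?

$52,782.50

First $47,500 at 44% = $20,900.00
Next $76,000 at 40.5% = $30,780.00
Remaining $3,500 at 31.5% = $1,102.50
Fee: $20,900.00 + $30,780.00 + $1,102.50 = $52,782.50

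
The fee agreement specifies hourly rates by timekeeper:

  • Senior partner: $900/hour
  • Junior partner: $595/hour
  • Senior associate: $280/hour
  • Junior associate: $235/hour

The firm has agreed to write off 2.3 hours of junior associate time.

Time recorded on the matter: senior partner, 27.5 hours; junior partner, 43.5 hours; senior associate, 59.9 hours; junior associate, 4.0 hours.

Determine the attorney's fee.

Senior partner: 27.5 × $900 = $24,750.00
Junior partner: 43.5 × $595 = $25,882.50
Senior associate: 59.9 × $280 = $16,772.00
Junior associate: 4.0 × $235 = $940.00
Subtotal: $68,344.50
Write-off: 2.3 × $235 = $540.50
Total: $68,344.50 − $540.50 = $67,804.00

$67,804.00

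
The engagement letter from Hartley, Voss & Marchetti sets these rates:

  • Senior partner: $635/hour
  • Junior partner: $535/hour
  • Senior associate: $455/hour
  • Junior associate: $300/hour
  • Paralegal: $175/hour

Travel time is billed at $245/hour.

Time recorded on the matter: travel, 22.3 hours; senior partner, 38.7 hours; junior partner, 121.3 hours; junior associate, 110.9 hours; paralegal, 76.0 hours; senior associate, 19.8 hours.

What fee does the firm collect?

$150,512.50

Senior partner: 38.7 × $635 = $24,574.50
Junior partner: 121.3 × $535 = $64,895.50
Senior associate: 19.8 × $455 = $9,009.00
Junior associate: 110.9 × $300 = $33,270.00
Paralegal: 76.0 × $175 = $13,300.00
Subtotal: $24,574.50 + $64,895.50 + $9,009.00 + $33,270.00 + $13,300.00 = $145,049.00
Travel: 22.3 × $245 = $5,463.50
Total: $145,049.00 + $5,463.50 = $150,512.50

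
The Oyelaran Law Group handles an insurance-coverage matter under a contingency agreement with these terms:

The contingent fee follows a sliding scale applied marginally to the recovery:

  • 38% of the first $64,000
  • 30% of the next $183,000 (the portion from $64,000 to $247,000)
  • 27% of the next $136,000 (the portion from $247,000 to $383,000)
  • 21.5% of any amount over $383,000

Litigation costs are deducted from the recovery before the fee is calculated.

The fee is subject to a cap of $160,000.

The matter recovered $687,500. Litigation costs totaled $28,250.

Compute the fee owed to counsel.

Fee base (net of costs): $687,500 − $28,250 = $659,250
First $64,000 at 38% = $24,320.00
Next $183,000 at 30% = $54,900.00
Next $136,000 at 27% = $36,720.00
Remaining $276,250 at 21.5% = $59,393.75
Fee: $24,320.00 + $54,900.00 + $36,720.00 + $59,393.75 = $175,333.75
$175,333.75 exceeds the $160,000 cap, so the fee is capped at $160,000.00.

$160,000.00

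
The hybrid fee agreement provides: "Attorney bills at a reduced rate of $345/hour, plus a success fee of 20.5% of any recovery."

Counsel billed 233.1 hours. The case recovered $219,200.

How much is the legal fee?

$125,355.50

Hourly: 233.1 × $345 = $80,419.50
Success fee: 20.5% of $219,200 = $44,936.00
Total: $80,419.50 + $44,936.00 = $125,355.50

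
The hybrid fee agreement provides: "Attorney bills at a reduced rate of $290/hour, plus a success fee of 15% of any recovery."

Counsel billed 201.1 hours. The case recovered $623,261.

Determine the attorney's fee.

$151,808.15

Hourly: 201.1 × $290 = $58,319.00
Success fee: 15% of $623,261 = $93,489.15
Total: $58,319.00 + $93,489.15 = $151,808.15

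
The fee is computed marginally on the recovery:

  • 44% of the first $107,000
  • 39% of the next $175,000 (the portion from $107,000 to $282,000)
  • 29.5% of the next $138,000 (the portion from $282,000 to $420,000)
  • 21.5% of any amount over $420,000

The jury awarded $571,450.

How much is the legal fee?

$188,601.75

First $107,000 at 44% = $47,080.00
Next $175,000 at 39% = $68,250.00
Next $138,000 at 29.5% = $40,710.00
Remaining $151,450 at 21.5% = $32,561.75
Fee: $47,080.00 + $68,250.00 + $40,710.00 + $32,561.75 = $188,601.75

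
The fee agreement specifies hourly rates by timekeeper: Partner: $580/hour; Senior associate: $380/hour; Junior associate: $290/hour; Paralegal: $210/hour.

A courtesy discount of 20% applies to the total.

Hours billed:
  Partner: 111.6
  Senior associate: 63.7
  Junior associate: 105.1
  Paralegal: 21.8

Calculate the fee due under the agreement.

Partner: 111.6 × $580 = $64,728.00
Senior associate: 63.7 × $380 = $24,206.00
Junior associate: 105.1 × $290 = $30,479.00
Paralegal: 21.8 × $210 = $4,578.00
Subtotal: $123,991.00
Less 20% discount: −$24,798.20
Total: $123,991.00 − $24,798.20 = $99,192.80

$99,192.80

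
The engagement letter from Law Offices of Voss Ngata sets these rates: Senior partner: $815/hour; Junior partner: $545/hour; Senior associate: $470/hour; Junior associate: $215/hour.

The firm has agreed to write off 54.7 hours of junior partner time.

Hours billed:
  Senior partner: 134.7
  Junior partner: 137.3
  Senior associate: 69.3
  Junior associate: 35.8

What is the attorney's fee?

Senior partner: 134.7 × $815 = $109,780.50
Junior partner: 137.3 × $545 = $74,828.50
Senior associate: 69.3 × $470 = $32,571.00
Junior associate: 35.8 × $215 = $7,697.00
Subtotal: $224,877.00
Write-off: 54.7 × $545 = $29,811.50
Total: $224,877.00 − $29,811.50 = $195,065.50

$195,065.50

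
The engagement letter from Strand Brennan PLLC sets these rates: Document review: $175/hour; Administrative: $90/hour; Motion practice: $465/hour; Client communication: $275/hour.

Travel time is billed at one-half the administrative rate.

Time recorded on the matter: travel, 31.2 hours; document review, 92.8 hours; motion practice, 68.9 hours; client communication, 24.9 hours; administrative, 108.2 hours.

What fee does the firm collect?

$66,268.00

Document review: 92.8 × $175 = $16,240.00
Administrative: 108.2 × $90 = $9,738.00
Motion practice: 68.9 × $465 = $32,038.50
Client communication: 24.9 × $275 = $6,847.50
Subtotal: $16,240.00 + $9,738.00 + $32,038.50 + $6,847.50 = $64,864.00
Travel: 31.2 × ($90 ÷ 2) = 31.2 × $45.00 = $1,404.00
Total: $64,864.00 + $1,404.00 = $66,268.00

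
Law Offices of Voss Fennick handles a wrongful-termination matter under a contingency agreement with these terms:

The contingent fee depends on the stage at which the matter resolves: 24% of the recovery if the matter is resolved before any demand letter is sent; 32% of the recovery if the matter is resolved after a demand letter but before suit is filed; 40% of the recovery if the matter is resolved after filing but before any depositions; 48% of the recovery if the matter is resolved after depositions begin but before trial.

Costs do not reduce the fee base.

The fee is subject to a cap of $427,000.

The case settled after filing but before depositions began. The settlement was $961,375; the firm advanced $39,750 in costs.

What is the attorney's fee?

Fee base is the gross recovery, $961,375; costs are reimbursed separately.
The matter settled after filing but before depositions began, so the 40% rate applies.
$961,375 × 40% = $384,550.00
$384,550.00 is under the $427,000 cap.

$384,550.00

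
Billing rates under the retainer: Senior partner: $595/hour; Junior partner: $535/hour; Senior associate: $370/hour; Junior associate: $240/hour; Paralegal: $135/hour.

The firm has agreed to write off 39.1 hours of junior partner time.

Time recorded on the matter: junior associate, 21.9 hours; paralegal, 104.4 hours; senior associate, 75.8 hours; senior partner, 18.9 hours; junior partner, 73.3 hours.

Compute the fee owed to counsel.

$76,938.50

Senior partner: 18.9 × $595 = $11,245.50
Junior partner: 73.3 × $535 = $39,215.50
Senior associate: 75.8 × $370 = $28,046.00
Junior associate: 21.9 × $240 = $5,256.00
Paralegal: 104.4 × $135 = $14,094.00
Subtotal: $97,857.00
Write-off: 39.1 × $535 = $20,918.50
Total: $97,857.00 − $20,918.50 = $76,938.50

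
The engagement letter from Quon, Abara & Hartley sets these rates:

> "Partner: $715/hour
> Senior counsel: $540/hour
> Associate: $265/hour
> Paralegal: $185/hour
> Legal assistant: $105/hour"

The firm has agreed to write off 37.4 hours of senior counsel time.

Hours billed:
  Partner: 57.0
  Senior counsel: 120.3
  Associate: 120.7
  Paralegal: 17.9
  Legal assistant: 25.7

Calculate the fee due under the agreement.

Partner: 57.0 × $715 = $40,755.00
Senior counsel: 120.3 × $540 = $64,962.00
Associate: 120.7 × $265 = $31,985.50
Paralegal: 17.9 × $185 = $3,311.50
Legal assistant: 25.7 × $105 = $2,698.50
Subtotal: $143,712.50
Write-off: 37.4 × $540 = $20,196.00
Total: $143,712.50 − $20,196.00 = $123,516.50

$123,516.50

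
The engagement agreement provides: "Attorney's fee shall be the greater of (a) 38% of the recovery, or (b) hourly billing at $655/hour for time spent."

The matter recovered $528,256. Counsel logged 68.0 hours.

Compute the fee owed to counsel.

(a) 38% of $528,256 = $200,737.28
(b) 68.0 × $655 = $44,540.00
The greater is (a): $200,737.28.

$200,737.28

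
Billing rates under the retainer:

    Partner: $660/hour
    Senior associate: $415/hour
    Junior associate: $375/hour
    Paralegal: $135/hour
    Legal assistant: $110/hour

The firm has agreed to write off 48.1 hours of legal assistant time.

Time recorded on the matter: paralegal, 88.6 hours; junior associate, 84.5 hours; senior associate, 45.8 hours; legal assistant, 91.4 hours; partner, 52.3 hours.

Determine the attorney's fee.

$101,936.50

Partner: 52.3 × $660 = $34,518.00
Senior associate: 45.8 × $415 = $19,007.00
Junior associate: 84.5 × $375 = $31,687.50
Paralegal: 88.6 × $135 = $11,961.00
Legal assistant: 91.4 × $110 = $10,054.00
Subtotal: $107,227.50
Write-off: 48.1 × $110 = $5,291.00
Total: $107,227.50 − $5,291.00 = $101,936.50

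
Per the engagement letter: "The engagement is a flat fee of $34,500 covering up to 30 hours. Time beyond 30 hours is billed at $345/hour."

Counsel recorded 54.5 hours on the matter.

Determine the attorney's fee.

$42,952.50

Flat fee: $34,500.00
Excess hours: 54.5 − 30 = 24.5
Overrun: 24.5 × $345 = $8,452.50
Total: $34,500.00 + $8,452.50 = $42,952.50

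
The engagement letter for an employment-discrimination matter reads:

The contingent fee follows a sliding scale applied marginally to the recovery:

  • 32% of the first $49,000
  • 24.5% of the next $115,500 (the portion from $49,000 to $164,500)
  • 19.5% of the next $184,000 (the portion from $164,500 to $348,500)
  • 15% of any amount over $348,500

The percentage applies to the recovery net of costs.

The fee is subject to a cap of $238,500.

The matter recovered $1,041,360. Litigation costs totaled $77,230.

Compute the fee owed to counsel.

$172,202.00

Fee base (net of costs): $1,041,360 − $77,230 = $964,130
First $49,000 at 32% = $15,680.00
Next $115,500 at 24.5% = $28,297.50
Next $184,000 at 19.5% = $35,880.00
Remaining $615,630 at 15% = $92,344.50
Fee: $15,680.00 + $28,297.50 + $35,880.00 + $92,344.50 = $172,202.00
$172,202.00 is under the $238,500 cap.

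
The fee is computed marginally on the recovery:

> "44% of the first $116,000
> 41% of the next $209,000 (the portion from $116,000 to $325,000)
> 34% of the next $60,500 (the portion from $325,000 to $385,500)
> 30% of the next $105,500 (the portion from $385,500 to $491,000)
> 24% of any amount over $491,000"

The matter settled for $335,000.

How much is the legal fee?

$140,130.00

First $116,000 at 44% = $51,040.00
Next $209,000 at 41% = $85,690.00
Remaining $10,000 at 34% = $3,400.00
Fee: $51,040.00 + $85,690.00 + $3,400.00 = $140,130.00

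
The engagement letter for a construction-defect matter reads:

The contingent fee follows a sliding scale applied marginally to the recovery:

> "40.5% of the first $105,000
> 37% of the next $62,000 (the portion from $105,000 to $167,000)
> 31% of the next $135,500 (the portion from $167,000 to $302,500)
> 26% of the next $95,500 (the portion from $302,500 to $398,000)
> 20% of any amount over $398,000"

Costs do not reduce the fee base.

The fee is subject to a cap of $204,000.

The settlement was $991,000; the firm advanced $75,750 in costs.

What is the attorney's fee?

$204,000.00

Fee base is the gross recovery, $991,000; costs are reimbursed separately.
First $105,000 at 40.5% = $42,525.00
Next $62,000 at 37% = $22,940.00
Next $135,500 at 31% = $42,005.00
Next $95,500 at 26% = $24,830.00
Remaining $593,000 at 20% = $118,600.00
Fee: $42,525.00 + $22,940.00 + $42,005.00 + $24,830.00 + $118,600.00 = $250,900.00
$250,900.00 exceeds the $204,000 cap, so the fee is capped at $204,000.00.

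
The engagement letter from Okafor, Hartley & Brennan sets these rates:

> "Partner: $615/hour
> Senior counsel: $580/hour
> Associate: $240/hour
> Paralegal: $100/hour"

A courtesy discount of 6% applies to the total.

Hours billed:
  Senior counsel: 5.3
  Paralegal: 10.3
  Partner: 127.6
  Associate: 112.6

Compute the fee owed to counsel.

$103,025.88

Partner: 127.6 × $615 = $78,474.00
Senior counsel: 5.3 × $580 = $3,074.00
Associate: 112.6 × $240 = $27,024.00
Paralegal: 10.3 × $100 = $1,030.00
Subtotal: $109,602.00
Less 6% discount: −$6,576.12
Total: $109,602.00 − $6,576.12 = $103,025.88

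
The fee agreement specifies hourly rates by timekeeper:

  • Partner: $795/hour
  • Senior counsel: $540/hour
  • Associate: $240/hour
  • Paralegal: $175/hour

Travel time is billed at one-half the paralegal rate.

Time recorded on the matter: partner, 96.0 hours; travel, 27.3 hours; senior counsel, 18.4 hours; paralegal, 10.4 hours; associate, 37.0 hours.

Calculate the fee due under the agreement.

Partner: 96.0 × $795 = $76,320.00
Senior counsel: 18.4 × $540 = $9,936.00
Associate: 37.0 × $240 = $8,880.00
Paralegal: 10.4 × $175 = $1,820.00
Subtotal: $76,320.00 + $9,936.00 + $8,880.00 + $1,820.00 = $96,956.00
Travel: 27.3 × ($175 ÷ 2) = 27.3 × $87.50 = $2,388.75
Total: $96,956.00 + $2,388.75 = $99,344.75

$99,344.75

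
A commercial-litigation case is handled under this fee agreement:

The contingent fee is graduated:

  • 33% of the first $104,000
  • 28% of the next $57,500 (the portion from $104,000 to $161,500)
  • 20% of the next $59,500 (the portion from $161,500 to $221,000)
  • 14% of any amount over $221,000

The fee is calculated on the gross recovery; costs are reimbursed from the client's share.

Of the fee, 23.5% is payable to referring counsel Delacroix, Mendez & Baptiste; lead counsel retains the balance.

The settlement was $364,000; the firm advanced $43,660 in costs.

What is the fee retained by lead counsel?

$62,990.10

Fee base is the gross recovery, $364,000; costs are reimbursed separately.
First $104,000 at 33% = $34,320.00
Next $57,500 at 28% = $16,100.00
Next $59,500 at 20% = $11,900.00
Remaining $143,000 at 14% = $20,020.00
Fee: $34,320.00 + $16,100.00 + $11,900.00 + $20,020.00 = $82,340.00
Referral share: 23.5% of $82,340.00 = $19,349.90; lead counsel retains $82,340.00 − $19,349.90 = $62,990.10.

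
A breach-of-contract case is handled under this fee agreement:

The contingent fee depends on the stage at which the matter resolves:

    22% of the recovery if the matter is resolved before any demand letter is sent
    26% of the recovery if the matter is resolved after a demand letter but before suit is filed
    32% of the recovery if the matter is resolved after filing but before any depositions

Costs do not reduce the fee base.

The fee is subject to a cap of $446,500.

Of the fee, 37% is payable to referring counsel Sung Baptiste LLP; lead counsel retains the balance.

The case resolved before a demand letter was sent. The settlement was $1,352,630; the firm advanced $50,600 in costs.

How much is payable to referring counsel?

Fee base is the gross recovery, $1,352,630; costs are reimbursed separately.
The matter resolved before a demand letter was sent, so the 22% rate applies.
$1,352,630 × 22% = $297,578.60
$297,578.60 is under the $446,500 cap.
Referral share: 37% of $297,578.60 = $110,104.08; lead counsel retains $297,578.60 − $110,104.08 = $187,474.52.

$110,104.08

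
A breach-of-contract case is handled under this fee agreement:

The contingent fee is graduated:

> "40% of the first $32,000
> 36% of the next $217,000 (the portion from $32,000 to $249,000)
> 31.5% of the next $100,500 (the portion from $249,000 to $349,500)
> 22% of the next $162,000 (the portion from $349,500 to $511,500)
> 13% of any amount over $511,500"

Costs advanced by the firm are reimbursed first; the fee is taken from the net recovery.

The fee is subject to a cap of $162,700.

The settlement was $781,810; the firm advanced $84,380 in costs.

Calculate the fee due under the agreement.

Fee base (net of costs): $781,810 − $84,380 = $697,430
First $32,000 at 40% = $12,800.00
Next $217,000 at 36% = $78,120.00
Next $100,500 at 31.5% = $31,657.50
Next $162,000 at 22% = $35,640.00
Remaining $185,930 at 13% = $24,170.90
Fee: $12,800.00 + $78,120.00 + $31,657.50 + $35,640.00 + $24,170.90 = $182,388.40
$182,388.40 exceeds the $162,700 cap, so the fee is capped at $162,700.00.

$162,700.00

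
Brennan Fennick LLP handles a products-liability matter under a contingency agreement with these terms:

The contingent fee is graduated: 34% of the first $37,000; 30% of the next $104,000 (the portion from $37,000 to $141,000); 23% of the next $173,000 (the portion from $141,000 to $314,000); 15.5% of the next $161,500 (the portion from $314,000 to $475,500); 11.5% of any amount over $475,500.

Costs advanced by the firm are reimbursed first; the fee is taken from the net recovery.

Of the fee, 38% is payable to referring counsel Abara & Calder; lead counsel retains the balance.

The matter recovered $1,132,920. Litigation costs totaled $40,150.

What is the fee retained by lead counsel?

Fee base (net of costs): $1,132,920 − $40,150 = $1,092,770
First $37,000 at 34% = $12,580.00
Next $104,000 at 30% = $31,200.00
Next $173,000 at 23% = $39,790.00
Next $161,500 at 15.5% = $25,032.50
Remaining $617,270 at 11.5% = $70,986.05
Fee: $12,580.00 + $31,200.00 + $39,790.00 + $25,032.50 + $70,986.05 = $179,588.55
Referral share: 38% of $179,588.55 = $68,243.65; lead counsel retains $179,588.55 − $68,243.65 = $111,344.90.

$111,344.90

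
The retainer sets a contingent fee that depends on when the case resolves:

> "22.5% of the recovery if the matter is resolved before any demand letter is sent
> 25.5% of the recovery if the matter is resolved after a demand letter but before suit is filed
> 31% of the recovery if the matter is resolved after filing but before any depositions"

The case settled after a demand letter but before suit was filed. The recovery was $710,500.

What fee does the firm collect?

$181,177.50

The matter settled after a demand letter but before suit was filed, so the 25.5% rate applies.
$710,500 × 25.5% = $181,177.50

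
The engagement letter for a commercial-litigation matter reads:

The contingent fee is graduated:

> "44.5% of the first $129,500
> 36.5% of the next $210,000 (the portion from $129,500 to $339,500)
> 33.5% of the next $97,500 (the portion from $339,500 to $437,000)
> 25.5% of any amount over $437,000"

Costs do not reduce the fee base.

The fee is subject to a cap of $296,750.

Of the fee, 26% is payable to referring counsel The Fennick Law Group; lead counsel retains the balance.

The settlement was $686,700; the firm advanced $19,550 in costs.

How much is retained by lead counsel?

$170,653.99

Fee base is the gross recovery, $686,700; costs are reimbursed separately.
First $129,500 at 44.5% = $57,627.50
Next $210,000 at 36.5% = $76,650.00
Next $97,500 at 33.5% = $32,662.50
Remaining $249,700 at 25.5% = $63,673.50
Fee: $57,627.50 + $76,650.00 + $32,662.50 + $63,673.50 = $230,613.50
$230,613.50 is under the $296,750 cap.
Referral share: 26% of $230,613.50 = $59,959.51; lead counsel retains $230,613.50 − $59,959.51 = $170,653.99.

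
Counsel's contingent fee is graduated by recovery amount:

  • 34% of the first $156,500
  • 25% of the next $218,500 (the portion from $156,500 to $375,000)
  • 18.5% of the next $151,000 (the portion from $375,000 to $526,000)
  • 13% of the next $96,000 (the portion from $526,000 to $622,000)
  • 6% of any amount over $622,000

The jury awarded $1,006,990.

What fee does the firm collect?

$171,349.40

First $156,500 at 34% = $53,210.00
Next $218,500 at 25% = $54,625.00
Next $151,000 at 18.5% = $27,935.00
Next $96,000 at 13% = $12,480.00
Remaining $384,990 at 6% = $23,099.40
Fee: $53,210.00 + $54,625.00 + $27,935.00 + $12,480.00 + $23,099.40 = $171,349.40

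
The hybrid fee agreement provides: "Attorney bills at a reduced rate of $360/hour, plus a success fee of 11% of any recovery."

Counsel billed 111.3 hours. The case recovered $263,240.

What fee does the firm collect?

Hourly: 111.3 × $360 = $40,068.00
Success fee: 11% of $263,240 = $28,956.40
Total: $40,068.00 + $28,956.40 = $69,024.40

$69,024.40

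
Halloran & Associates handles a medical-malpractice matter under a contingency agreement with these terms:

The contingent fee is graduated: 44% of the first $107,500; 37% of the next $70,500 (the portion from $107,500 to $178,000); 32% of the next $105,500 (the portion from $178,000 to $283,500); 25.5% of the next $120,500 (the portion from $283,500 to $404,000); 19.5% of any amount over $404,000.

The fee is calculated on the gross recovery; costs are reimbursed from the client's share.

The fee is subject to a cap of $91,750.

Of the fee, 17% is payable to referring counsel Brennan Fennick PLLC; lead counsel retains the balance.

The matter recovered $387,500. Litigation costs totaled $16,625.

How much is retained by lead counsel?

$76,152.50

Fee base is the gross recovery, $387,500; costs are reimbursed separately.
First $107,500 at 44% = $47,300.00
Next $70,500 at 37% = $26,085.00
Next $105,500 at 32% = $33,760.00
Remaining $104,000 at 25.5% = $26,520.00
Fee: $47,300.00 + $26,085.00 + $33,760.00 + $26,520.00 = $133,665.00
$133,665.00 exceeds the $91,750 cap, so the fee is capped at $91,750.00.
Referral share: 17% of $91,750.00 = $15,597.50; lead counsel retains $91,750.00 − $15,597.50 = $76,152.50.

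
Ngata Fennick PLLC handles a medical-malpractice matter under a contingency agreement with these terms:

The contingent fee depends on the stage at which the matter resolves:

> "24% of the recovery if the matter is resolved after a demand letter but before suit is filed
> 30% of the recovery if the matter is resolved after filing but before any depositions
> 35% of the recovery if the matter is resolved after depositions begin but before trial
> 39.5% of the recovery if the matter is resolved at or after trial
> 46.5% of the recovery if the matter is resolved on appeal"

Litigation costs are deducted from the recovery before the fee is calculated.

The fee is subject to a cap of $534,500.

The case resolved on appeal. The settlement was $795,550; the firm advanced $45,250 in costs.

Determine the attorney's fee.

$348,889.50

Fee base (net of costs): $795,550 − $45,250 = $750,300
The matter resolved on appeal, so the 46.5% rate applies.
$750,300 × 46.5% = $348,889.50
$348,889.50 is under the $534,500 cap.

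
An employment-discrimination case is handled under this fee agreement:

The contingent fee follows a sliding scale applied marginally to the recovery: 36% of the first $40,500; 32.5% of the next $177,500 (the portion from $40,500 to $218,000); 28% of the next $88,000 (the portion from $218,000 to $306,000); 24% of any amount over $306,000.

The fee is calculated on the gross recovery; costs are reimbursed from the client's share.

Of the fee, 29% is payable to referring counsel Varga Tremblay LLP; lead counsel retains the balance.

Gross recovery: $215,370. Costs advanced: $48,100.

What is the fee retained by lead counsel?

$50,703.05

Fee base is the gross recovery, $215,370; costs are reimbursed separately.
First $40,500 at 36% = $14,580.00
Remaining $174,870 at 32.5% = $56,832.75
Fee: $14,580.00 + $56,832.75 = $71,412.75
Referral share: 29% of $71,412.75 = $20,709.70; lead counsel retains $71,412.75 − $20,709.70 = $50,703.05.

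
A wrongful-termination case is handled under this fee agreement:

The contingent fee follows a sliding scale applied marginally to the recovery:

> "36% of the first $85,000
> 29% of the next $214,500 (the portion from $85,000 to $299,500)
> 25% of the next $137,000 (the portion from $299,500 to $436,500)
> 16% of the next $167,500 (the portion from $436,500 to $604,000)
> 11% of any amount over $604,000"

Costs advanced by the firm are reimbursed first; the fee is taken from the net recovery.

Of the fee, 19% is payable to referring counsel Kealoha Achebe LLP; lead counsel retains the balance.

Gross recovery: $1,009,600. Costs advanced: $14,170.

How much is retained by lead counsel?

Fee base (net of costs): $1,009,600 − $14,170 = $995,430
First $85,000 at 36% = $30,600.00
Next $214,500 at 29% = $62,205.00
Next $137,000 at 25% = $34,250.00
Next $167,500 at 16% = $26,800.00
Remaining $391,430 at 11% = $43,057.30
Fee: $30,600.00 + $62,205.00 + $34,250.00 + $26,800.00 + $43,057.30 = $196,912.30
Referral share: 19% of $196,912.30 = $37,413.34; lead counsel retains $196,912.30 − $37,413.34 = $159,498.96.

$159,498.96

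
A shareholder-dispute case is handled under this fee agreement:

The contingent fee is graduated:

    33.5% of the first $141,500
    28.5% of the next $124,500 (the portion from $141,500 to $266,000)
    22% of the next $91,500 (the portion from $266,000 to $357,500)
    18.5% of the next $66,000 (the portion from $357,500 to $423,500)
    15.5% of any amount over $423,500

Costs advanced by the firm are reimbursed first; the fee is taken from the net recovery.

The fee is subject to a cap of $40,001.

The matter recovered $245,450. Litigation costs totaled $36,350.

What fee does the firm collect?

Fee base (net of costs): $245,450 − $36,350 = $209,100
First $141,500 at 33.5% = $47,402.50
Remaining $67,600 at 28.5% = $19,266.00
Fee: $47,402.50 + $19,266.00 = $66,668.50
$66,668.50 exceeds the $40,001 cap, so the fee is capped at $40,001.00.

$40,001.00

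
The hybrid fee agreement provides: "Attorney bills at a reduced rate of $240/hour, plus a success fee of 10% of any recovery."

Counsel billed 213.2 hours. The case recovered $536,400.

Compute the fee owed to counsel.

$104,808.00

Hourly: 213.2 × $240 = $51,168.00
Success fee: 10% of $536,400 = $53,640.00
Total: $51,168.00 + $53,640.00 = $104,808.00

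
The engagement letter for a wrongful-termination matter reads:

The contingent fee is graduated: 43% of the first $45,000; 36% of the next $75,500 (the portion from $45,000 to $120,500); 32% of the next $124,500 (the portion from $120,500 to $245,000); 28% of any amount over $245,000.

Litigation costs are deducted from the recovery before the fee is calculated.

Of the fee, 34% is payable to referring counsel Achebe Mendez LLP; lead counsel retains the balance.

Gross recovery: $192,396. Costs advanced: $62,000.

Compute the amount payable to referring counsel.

$16,896.88

Fee base (net of costs): $192,396 − $62,000 = $130,396
First $45,000 at 43% = $19,350.00
Next $75,500 at 36% = $27,180.00
Remaining $9,896 at 32% = $3,166.72
Fee: $19,350.00 + $27,180.00 + $3,166.72 = $49,696.72
Referral share: 34% of $49,696.72 = $16,896.88; lead counsel retains $49,696.72 − $16,896.88 = $32,799.84.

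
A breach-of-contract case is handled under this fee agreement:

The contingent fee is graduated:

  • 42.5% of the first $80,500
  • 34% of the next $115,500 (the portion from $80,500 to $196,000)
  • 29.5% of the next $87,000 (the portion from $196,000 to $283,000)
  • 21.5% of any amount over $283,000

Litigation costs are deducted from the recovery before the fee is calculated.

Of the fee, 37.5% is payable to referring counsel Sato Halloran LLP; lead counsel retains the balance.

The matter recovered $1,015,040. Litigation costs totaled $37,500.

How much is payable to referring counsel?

Fee base (net of costs): $1,015,040 − $37,500 = $977,540
First $80,500 at 42.5% = $34,212.50
Next $115,500 at 34% = $39,270.00
Next $87,000 at 29.5% = $25,665.00
Remaining $694,540 at 21.5% = $149,326.10
Fee: $34,212.50 + $39,270.00 + $25,665.00 + $149,326.10 = $248,473.60
Referral share: 37.5% of $248,473.60 = $93,177.60; lead counsel retains $248,473.60 − $93,177.60 = $155,296.00.

$93,177.60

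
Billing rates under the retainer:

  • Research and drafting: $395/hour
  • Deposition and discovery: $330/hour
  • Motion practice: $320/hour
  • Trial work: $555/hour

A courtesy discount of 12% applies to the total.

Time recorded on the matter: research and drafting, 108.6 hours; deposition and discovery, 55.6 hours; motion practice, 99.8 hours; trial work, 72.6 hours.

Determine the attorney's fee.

Research and drafting: 108.6 × $395 = $42,897.00
Deposition and discovery: 55.6 × $330 = $18,348.00
Motion practice: 99.8 × $320 = $31,936.00
Trial work: 72.6 × $555 = $40,293.00
Subtotal: $133,474.00
Less 12% discount: −$16,016.88
Total: $133,474.00 − $16,016.88 = $117,457.12

$117,457.12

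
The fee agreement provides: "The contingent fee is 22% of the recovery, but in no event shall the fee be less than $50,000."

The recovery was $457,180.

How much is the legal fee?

22% of $457,180 = $100,579.60
That exceeds the $50,000 minimum.

$100,579.60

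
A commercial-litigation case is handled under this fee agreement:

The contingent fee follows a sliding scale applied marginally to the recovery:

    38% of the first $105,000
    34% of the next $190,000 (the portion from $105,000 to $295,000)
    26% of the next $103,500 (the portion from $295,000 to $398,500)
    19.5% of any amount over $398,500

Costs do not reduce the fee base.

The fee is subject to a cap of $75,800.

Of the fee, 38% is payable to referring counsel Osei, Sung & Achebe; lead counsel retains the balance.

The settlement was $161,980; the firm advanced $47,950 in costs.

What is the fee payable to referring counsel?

$22,523.82

Fee base is the gross recovery, $161,980; costs are reimbursed separately.
First $105,000 at 38% = $39,900.00
Remaining $56,980 at 34% = $19,373.20
Fee: $39,900.00 + $19,373.20 = $59,273.20
$59,273.20 is under the $75,800 cap.
Referral share: 38% of $59,273.20 = $22,523.82; lead counsel retains $59,273.20 − $22,523.82 = $36,749.38.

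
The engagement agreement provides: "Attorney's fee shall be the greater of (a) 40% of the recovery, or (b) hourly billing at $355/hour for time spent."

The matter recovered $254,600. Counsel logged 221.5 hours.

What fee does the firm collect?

$101,840.00

(a) 40% of $254,600 = $101,840.00
(b) 221.5 × $355 = $78,632.50
The greater is (a): $101,840.00.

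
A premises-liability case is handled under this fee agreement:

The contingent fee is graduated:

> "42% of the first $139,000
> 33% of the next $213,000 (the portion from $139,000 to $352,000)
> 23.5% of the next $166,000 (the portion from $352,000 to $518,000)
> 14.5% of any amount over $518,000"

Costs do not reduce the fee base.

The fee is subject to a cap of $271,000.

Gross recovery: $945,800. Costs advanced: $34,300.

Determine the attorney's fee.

$229,711.00

Fee base is the gross recovery, $945,800; costs are reimbursed separately.
First $139,000 at 42% = $58,380.00
Next $213,000 at 33% = $70,290.00
Next $166,000 at 23.5% = $39,010.00
Remaining $427,800 at 14.5% = $62,031.00
Fee: $58,380.00 + $70,290.00 + $39,010.00 + $62,031.00 = $229,711.00
$229,711.00 is under the $271,000 cap.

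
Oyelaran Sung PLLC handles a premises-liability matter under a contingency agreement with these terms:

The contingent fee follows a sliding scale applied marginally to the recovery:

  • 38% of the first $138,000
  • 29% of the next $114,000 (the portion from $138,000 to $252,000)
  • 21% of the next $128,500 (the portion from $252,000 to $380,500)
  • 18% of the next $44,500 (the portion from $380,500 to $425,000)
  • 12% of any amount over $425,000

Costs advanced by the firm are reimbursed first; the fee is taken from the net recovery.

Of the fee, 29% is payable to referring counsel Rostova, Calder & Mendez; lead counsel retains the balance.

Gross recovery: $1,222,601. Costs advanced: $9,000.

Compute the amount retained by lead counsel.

Fee base (net of costs): $1,222,601 − $9,000 = $1,213,601
First $138,000 at 38% = $52,440.00
Next $114,000 at 29% = $33,060.00
Next $128,500 at 21% = $26,985.00
Next $44,500 at 18% = $8,010.00
Remaining $788,601 at 12% = $94,632.12
Fee: $52,440.00 + $33,060.00 + $26,985.00 + $8,010.00 + $94,632.12 = $215,127.12
Referral share: 29% of $215,127.12 = $62,386.86; lead counsel retains $215,127.12 − $62,386.86 = $152,740.26.

$152,740.26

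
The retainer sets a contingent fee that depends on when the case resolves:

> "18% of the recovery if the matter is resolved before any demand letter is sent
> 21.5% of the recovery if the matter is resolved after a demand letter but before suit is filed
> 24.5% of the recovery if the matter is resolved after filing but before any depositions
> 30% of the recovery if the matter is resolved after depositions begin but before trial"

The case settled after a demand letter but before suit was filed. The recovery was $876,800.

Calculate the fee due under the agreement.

The matter settled after a demand letter but before suit was filed, so the 21.5% rate applies.
$876,800 × 21.5% = $188,512.00

$188,512.00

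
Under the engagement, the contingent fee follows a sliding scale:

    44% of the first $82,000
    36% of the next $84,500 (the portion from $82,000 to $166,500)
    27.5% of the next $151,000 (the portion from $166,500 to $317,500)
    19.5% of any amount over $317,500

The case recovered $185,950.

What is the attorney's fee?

First $82,000 at 44% = $36,080.00
Next $84,500 at 36% = $30,420.00
Remaining $19,450 at 27.5% = $5,348.75
Fee: $36,080.00 + $30,420.00 + $5,348.75 = $71,848.75

$71,848.75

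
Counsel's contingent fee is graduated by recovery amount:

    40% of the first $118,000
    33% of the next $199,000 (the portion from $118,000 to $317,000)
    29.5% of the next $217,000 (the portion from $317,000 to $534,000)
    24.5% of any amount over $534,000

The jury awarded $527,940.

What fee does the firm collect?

First $118,000 at 40% = $47,200.00
Next $199,000 at 33% = $65,670.00
Remaining $210,940 at 29.5% = $62,227.30
Fee: $47,200.00 + $65,670.00 + $62,227.30 = $175,097.30

$175,097.30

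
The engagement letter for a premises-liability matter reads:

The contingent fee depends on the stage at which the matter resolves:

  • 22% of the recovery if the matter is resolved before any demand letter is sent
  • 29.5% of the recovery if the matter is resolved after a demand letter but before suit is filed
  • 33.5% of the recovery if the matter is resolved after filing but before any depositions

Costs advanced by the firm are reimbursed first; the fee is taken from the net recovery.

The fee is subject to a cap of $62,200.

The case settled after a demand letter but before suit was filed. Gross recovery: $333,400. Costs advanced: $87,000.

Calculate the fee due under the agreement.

Fee base (net of costs): $333,400 − $87,000 = $246,400
The matter settled after a demand letter but before suit was filed, so the 29.5% rate applies.
$246,400 × 29.5% = $72,688.00
$72,688.00 exceeds the $62,200 cap, so the fee is capped at $62,200.00.

$62,200.00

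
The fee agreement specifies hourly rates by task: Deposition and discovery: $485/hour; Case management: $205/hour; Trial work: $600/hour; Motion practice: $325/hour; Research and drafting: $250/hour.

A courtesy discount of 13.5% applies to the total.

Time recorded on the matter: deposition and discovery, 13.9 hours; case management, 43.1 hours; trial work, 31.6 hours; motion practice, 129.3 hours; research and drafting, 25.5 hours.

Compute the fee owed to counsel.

$71,738.34

Deposition and discovery: 13.9 × $485 = $6,741.50
Case management: 43.1 × $205 = $8,835.50
Trial work: 31.6 × $600 = $18,960.00
Motion practice: 129.3 × $325 = $42,022.50
Research and drafting: 25.5 × $250 = $6,375.00
Subtotal: $82,934.50
Less 13.5% discount: −$11,196.16
Total: $82,934.50 − $11,196.16 = $71,738.34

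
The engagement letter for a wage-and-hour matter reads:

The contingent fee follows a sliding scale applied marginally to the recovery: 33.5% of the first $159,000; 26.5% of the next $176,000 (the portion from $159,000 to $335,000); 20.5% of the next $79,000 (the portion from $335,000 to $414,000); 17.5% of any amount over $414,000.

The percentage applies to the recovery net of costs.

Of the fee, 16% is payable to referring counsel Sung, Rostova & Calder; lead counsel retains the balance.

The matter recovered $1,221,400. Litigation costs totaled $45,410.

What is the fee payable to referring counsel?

$39,911.72

Fee base (net of costs): $1,221,400 − $45,410 = $1,175,990
First $159,000 at 33.5% = $53,265.00
Next $176,000 at 26.5% = $46,640.00
Next $79,000 at 20.5% = $16,195.00
Remaining $761,990 at 17.5% = $133,348.25
Fee: $53,265.00 + $46,640.00 + $16,195.00 + $133,348.25 = $249,448.25
Referral share: 16% of $249,448.25 = $39,911.72; lead counsel retains $249,448.25 − $39,911.72 = $209,536.53.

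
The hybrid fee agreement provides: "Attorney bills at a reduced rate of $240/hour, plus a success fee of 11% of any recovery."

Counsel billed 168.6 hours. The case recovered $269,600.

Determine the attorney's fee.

Hourly: 168.6 × $240 = $40,464.00
Success fee: 11% of $269,600 = $29,656.00
Total: $40,464.00 + $29,656.00 = $70,120.00

$70,120.00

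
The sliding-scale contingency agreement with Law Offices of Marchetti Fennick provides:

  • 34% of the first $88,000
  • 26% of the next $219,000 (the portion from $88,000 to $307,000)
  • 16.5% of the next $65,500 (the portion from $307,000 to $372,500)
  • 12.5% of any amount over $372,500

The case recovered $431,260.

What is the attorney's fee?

$105,012.50

First $88,000 at 34% = $29,920.00
Next $219,000 at 26% = $56,940.00
Next $65,500 at 16.5% = $10,807.50
Remaining $58,760 at 12.5% = $7,345.00
Fee: $29,920.00 + $56,940.00 + $10,807.50 + $7,345.00 = $105,012.50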